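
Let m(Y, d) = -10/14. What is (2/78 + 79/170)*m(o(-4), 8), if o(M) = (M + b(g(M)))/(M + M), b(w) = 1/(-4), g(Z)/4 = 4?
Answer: -3251/9282 ≈ -0.35025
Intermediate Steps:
g(Z) = 16 (g(Z) = 4*4 = 16)
b(w) = -¼
o(M) = (-¼ + M)/(2*M) (o(M) = (M - ¼)/(M + M) = (-¼ + M)/((2*M)) = (-¼ + M)*(1/(2*M)) = (-¼ + M)/(2*M))
m(Y, d) = -5/7 (m(Y, d) = -10*1/14 = -5/7)
(2/78 + 79/170)*m(o(-4), 8) = (2/78 + 79/170)*(-5/7) = (2*(1/78) + 79*(1/170))*(-5/7) = (1/39 + 79/170)*(-5/7) = (3251/6630)*(-5/7) = -3251/9282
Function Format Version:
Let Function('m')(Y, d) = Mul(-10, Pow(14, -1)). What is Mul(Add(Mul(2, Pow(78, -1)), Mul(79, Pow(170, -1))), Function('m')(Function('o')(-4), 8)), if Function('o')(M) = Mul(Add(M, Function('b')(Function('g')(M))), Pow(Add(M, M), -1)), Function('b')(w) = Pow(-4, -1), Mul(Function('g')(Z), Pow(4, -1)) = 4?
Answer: Rational(-3251, 9282) ≈ -0.35025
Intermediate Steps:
Function('g')(Z) = 16 (Function('g')(Z) = Mul(4, 4) = 16)
Function('b')(w) = Rational(-1, 4)
Function('o')(M) = Mul(Rational(1, 2), Pow(M, -1), Add(Rational(-1, 4), M)) (Function('o')(M) = Mul(Add(M, Rational(-1, 4)), Pow(Add(M, M), -1)) = Mul(Add(Rational(-1, 4), M), Pow(Mul(2, M), -1)) = Mul(Add(Rational(-1, 4), M), Mul(Rational(1, 2), Pow(M, -1))) = Mul(Rational(1, 2), Pow(M, -1), Add(Rational(-1, 4), M)))
Function('m')(Y, d) = Rational(-5, 7) (Function('m')(Y, d) = Mul(-10, Rational(1, 14)) = Rational(-5, 7))
Mul(Add(Mul(2, Pow(78, -1)), Mul(79, Pow(170, -1))), Function('m')(Function('o')(-4), 8)) = Mul(Add(Mul(2, Pow(78, -1)), Mul(79, Pow(170, -1))), Rational(-5, 7)) = Mul(Add(Mul(2, Rational(1, 78)), Mul(79, Rational(1, 170))), Rational(-5, 7)) = Mul(Add(Rational(1, 39), Rational(79, 170)), Rational(-5, 7)) = Mul(Rational(3251, 6630), Rational(-5, 7)) = Rational(-3251, 9282)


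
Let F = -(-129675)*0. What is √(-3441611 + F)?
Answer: I*√3441611 ≈ 1855.2*I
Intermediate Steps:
F = 0 (F = -43225*0 = 0)
√(-3441611 + F) = √(-3441611 + 0) = √(-3441611) = I*√3441611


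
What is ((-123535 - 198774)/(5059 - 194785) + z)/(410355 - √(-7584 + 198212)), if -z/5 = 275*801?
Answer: -28582477461464685/10649385860577074 - 208959150941*√47657/15974078790865611 ≈ -2.6868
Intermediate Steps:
z = -1101375 (z = -1375*801 = -5*220275 = -1101375)
((-123535 - 198774)/(5059 - 194785) + z)/(410355 - √(-7584 + 198212)) = ((-123535 - 198774)/(5059 - 194785) - 1101375)/(410355 - √(-7584 + 198212)) = (-322309/(-189726) - 1101375)/(410355 - √190628) = (-322309*(-1/189726) - 1101375)/(410355 - 2*√47657) = (322309/189726 - 1101375)/(410355 - 2*√47657) = -208959150941/(189726*(410355 - 2*√47657))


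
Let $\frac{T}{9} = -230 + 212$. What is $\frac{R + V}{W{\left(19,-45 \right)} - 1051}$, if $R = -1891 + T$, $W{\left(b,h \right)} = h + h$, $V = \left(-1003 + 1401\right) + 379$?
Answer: $\frac{1276}{1141} \approx 1.1183$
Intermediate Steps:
$V = 777$ ($V = 398 + 379 = 777$)
$W{\left(b,h \right)} = 2 h$
$T = -162$ ($T = 9 \left(-230 + 212\right) = 9 \left(-18\right) = -162$)
$R = -2053$ ($R = -1891 - 162 = -2053$)
$\frac{R + V}{W{\left(19,-45 \right)} - 1051} = \frac{-2053 + 777}{2 \left(-45\right) - 1051} = - \frac{1276}{-90 - 1051} = - \frac{1276}{-1141} = \left(-1276\right) \left(- \frac{1}{1141}\right) = \frac{1276}{1141}$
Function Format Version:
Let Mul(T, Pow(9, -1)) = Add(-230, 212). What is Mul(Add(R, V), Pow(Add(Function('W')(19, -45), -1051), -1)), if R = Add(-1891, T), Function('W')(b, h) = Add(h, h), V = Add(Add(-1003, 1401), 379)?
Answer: Rational(1276, 1141) ≈ 1.1183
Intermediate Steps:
V = 777 (V = Add(398, 379) = 777)
Function('W')(b, h) = Mul(2, h)
T = -162 (T = Mul(9, Add(-230, 212)) = Mul(9, -18) = -162)
R = -2053 (R = Add(-1891, -162) = -2053)
Mul(Add(R, V), Pow(Add(Function('W')(19, -45), -1051), -1)) = Mul(Add(-2053, 777), Pow(Add(Mul(2, -45), -1051), -1)) = Mul(-1276, Pow(Add(-90, -1051), -1)) = Mul(-1276, Pow(-1141, -1)) = Mul(-1276, Rational(-1, 1141)) = Rational(1276, 1141)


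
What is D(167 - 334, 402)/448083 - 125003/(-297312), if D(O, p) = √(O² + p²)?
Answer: 125003/297312 + √189493/448083 ≈ 0.42142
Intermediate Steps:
D(167 - 334, 402)/448083 - 125003/(-297312) = √((167 - 334)² + 402²)/448083 - 125003/(-297312) = √((-167)² + 161604)*(1/448083) - 125003*(-1/297312) = √(27889 + 161604)*(1/448083) + 125003/297312 = √189493*(1/448083) + 125003/297312 = √189493/448083 + 125003/297312 = 125003/297312 + √189493/448083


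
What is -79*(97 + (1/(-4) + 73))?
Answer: -53641/4 ≈ -13410.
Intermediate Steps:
-79*(97 + (1/(-4) + 73)) = -79*(97 + (-¼ + 73)) = -79*(97 + 291/4) = -79*679/4 = -53641/4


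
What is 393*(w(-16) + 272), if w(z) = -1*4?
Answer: 105324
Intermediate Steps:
w(z) = -4
393*(w(-16) + 272) = 393*(-4 + 272) = 393*268 = 105324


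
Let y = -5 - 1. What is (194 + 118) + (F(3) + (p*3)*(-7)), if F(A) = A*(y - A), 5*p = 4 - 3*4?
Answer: 1593/5 ≈ 318.60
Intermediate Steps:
y = -6
p = -8/5 (p = (4 - 3*4)/5 = (4 - 1*12)/5 = (4 - 12)/5 = (⅕)*(-8) = -8/5 ≈ -1.6000)
F(A) = A*(-6 - A)
(194 + 118) + (F(3) + (p*3)*(-7)) = (194 + 118) + (-1*3*(6 + 3) - 8/5*3*(-7)) = 312 + (-1*3*9 - 24/5*(-7)) = 312 + (-27 + 168/5) = 312 + 33/5 = 1593/5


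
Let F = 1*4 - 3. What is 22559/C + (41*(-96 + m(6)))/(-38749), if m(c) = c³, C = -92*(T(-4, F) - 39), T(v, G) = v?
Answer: 854675171/153291044 ≈ 5.5755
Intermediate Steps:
F = 1 (F = 4 - 3 = 1)
C = 3956 (C = -92*(-4 - 39) = -92*(-43) = 3956)
22559/C + (41*(-96 + m(6)))/(-38749) = 22559/3956 + (41*(-96 + 6³))/(-38749) = 22559*(1/3956) + (41*(-96 + 216))*(-1/38749) = 22559/3956 + (41*120)*(-1/38749) = 22559/3956 + 4920*(-1/38749) = 22559/3956 - 4920/38749 = 854675171/153291044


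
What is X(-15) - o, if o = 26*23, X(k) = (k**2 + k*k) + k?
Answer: -163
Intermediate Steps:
X(k) = k + 2*k**2 (X(k) = (k**2 + k**2) + k = 2*k**2 + k = k + 2*k**2)
o = 598
X(-15) - o = -15*(1 + 2*(-15)) - 1*598 = -15*(1 - 30) - 598 = -15*(-29) - 598 = 435 - 598 = -163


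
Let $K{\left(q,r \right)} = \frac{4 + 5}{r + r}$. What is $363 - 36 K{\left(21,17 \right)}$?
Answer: $\frac{6009}{17} \approx 353.47$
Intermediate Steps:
$K{\left(q,r \right)} = \frac{9}{2 r}$
$363 - 36 K{\left(21,17 \right)} = 363 - 36 \frac{9}{2 \cdot 17} = 363 - 36 \cdot \frac{9}{2} \cdot \frac{1}{17} = 363 - \frac{162}{17} = \frac{6009}{17}$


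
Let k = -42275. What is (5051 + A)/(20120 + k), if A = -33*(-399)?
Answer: -18218/22155 ≈ -0.82230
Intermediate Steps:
A = 13167
(5051 + A)/(20120 + k) = (5051 + 13167)/(20120 - 42275) = 18218/(-22155) = 18218*(-1/22155) = -18218/22155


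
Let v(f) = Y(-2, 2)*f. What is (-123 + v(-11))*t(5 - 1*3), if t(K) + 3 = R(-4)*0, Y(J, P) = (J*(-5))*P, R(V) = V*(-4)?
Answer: 1029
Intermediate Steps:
R(V) = -4*V
Y(J, P) = -5*J*P (Y(J, P) = (-5*J)*P = -5*J*P)
t(K) = -3 (t(K) = -3 - 4*(-4)*0 = -3 + 16*0 = -3 + 0 = -3)
v(f) = 20*f (v(f) = (-5*(-2)*2)*f = 20*f)
(-123 + v(-11))*t(5 - 1*3) = (-123 + 20*(-11))*(-3) = (-123 - 220)*(-3) = -343*(-3) = 1029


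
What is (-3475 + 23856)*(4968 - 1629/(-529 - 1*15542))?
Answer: 542422359339/5357 ≈ 1.0125e+8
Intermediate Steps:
(-3475 + 23856)*(4968 - 1629/(-529 - 1*15542)) = 20381*(4968 - 1629/(-529 - 15542)) = 20381*(4968 - 1629/(-16071)) = 20381*(4968 - 1629*(-1/16071)) = 20381*(4968 + 543/5357) = 20381*(26614119/5357) = 542422359339/5357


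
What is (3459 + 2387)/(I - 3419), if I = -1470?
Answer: -5846/4889 ≈ -1.1957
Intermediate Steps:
(3459 + 2387)/(I - 3419) = (3459 + 2387)/(-1470 - 3419) = 5846/(-4889) = 5846*(-1/4889) = -5846/4889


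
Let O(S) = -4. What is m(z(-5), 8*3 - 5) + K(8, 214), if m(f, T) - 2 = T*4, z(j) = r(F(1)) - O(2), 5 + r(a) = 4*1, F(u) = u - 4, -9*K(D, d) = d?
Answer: 488/9 ≈ 54.222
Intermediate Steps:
K(D, d) = -d/9
F(u) = -4 + u
r(a) = -1 (r(a) = -5 + 4*1 = -5 + 4 = -1)
z(j) = 3 (z(j) = -1 - 1*(-4) = -1 + 4 = 3)
m(f, T) = 2 + 4*T (m(f, T) = 2 + T*4 = 2 + 4*T)
m(z(-5), 8*3 - 5) + K(8, 214) = (2 + 4*(8*3 - 5)) - 1/9*214 = (2 + 4*(24 - 5)) - 214/9 = (2 + 4*19) - 214/9 = (2 + 76) - 214/9 = 78 - 214/9 = 488/9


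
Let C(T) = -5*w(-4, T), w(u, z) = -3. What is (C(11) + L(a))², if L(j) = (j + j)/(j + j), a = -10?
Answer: 256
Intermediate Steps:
L(j) = 1 (L(j) = (2*j)/((2*j)) = (2*j)*(1/(2*j)) = 1)
C(T) = 15 (C(T) = -5*(-3) = 15)
(C(11) + L(a))² = (15 + 1)² = 16² = 256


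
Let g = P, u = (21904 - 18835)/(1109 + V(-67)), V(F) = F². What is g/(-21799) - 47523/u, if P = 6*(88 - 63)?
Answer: -20785914924/239789 ≈ -86684.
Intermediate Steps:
u = 341/622 (u = (21904 - 18835)/(1109 + (-67)²) = 3069/(1109 + 4489) = 3069/5598 = 3069*(1/5598) = 341/622 ≈ 0.54823)
P = 150 (P = 6*25 = 150)
g = 150
g/(-21799) - 47523/u = 150/(-21799) - 47523/341/622 = 150*(-1/21799) - 47523*622/341 = -150/21799 - 953526/11 = -20785914924/239789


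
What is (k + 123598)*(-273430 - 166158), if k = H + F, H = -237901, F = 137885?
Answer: -10366364216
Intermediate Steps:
k = -100016 (k = -237901 + 137885 = -100016)
(k + 123598)*(-273430 - 166158) = (-100016 + 123598)*(-273430 - 166158) = 23582*(-439588) = -10366364216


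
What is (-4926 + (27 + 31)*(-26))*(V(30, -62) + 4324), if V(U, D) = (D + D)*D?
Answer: -77285208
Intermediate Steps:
V(U, D) = 2*D² (V(U, D) = (2*D)*D = 2*D²)
(-4926 + (27 + 31)*(-26))*(V(30, -62) + 4324) = (-4926 + (27 + 31)*(-26))*(2*(-62)² + 4324) = (-4926 + 58*(-26))*(2*3844 + 4324) = (-4926 - 1508)*(7688 + 4324) = -6434*12012 = -77285208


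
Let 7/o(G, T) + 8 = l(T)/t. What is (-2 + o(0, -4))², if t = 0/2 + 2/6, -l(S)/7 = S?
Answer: 21025/5776 ≈ 3.6401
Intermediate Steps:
l(S) = -7*S
t = ⅓ (t = 0*(½) + 2*(⅙) = 0 + ⅓ = ⅓ ≈ 0.33333)
o(G, T) = 7/(-8 - 21*T) (o(G, T) = 7/(-8 + (-7*T)/(⅓)) = 7/(-8 - 7*T*3) = 7/(-8 - 21*T))
(-2 + o(0, -4))² = (-2 - 7/(8 + 21*(-4)))² = (-2 - 7/(8 - 84))² = (-2 - 7/(-76))² = (-2 - 7*(-1/76))² = (-2 + 7/76)² = (-145/76)² = 21025/5776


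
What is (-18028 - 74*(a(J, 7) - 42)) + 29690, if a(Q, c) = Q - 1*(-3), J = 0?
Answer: 14548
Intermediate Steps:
a(Q, c) = 3 + Q (a(Q, c) = Q + 3 = 3 + Q)
(-18028 - 74*(a(J, 7) - 42)) + 29690 = (-18028 - 74*((3 + 0) - 42)) + 29690 = (-18028 - 74*(3 - 42)) + 29690 = (-18028 - 74*(-39)) + 29690 = (-18028 + 2886) + 29690 = -15142 + 29690 = 14548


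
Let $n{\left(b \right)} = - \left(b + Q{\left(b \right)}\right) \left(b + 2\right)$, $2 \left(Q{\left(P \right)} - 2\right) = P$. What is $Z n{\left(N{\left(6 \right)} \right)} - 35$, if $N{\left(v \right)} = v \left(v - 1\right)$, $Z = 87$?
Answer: $-130883$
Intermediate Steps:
$Q{\left(P \right)} = 2 + \frac{P}{2}$
$N{\left(v \right)} = v \left(-1 + v\right)$
$n{\left(b \right)} = - \left(2 + b\right) \left(2 + \frac{3 b}{2}\right)$ ($n{\left(b \right)} = - \left(b + \left(2 + \frac{b}{2}\right)\right) \left(b + 2\right) = - \left(2 + \frac{3 b}{2}\right) \left(2 + b\right) = - \left(2 + b\right) \left(2 + \frac{3 b}{2}\right)$)
$Z n{\left(N{\left(6 \right)} \right)} - 35 = 87 \left(-4 - 5 \cdot 6 \left(-1 + 6\right) - \frac{3 \left(6 \left(-1 + 6\right)\right)^{2}}{2}\right) - 35 = 87 \left(-4 - 5 \cdot 6 \cdot 5 - \frac{3 \left(6 \cdot 5\right)^{2}}{2}\right) - 35 = 87 \left(-4 - 150 - \frac{3 \cdot 30^{2}}{2}\right) - 35 = 87 \left(-4 - 150 - 1350\right) - 35 = 87 \left(-1504\right) - 35 = -130848 - 35 = -130883$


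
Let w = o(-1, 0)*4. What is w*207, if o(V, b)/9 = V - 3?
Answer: -29808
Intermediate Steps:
o(V, b) = -27 + 9*V (o(V, b) = 9*(V - 3) = 9*(-3 + V) = -27 + 9*V)
w = -144 (w = (-27 + 9*(-1))*4 = (-27 - 9)*4 = -36*4 = -144)
w*207 = -144*207 = -29808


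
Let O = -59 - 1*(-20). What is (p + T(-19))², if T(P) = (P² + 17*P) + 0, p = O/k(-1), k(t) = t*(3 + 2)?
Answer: 52441/25 ≈ 2097.6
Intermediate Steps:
k(t) = 5*t (k(t) = t*5 = 5*t)
O = -39 (O = -59 + 20 = -39)
p = 39/5 (p = -39/(5*(-1)) = -39/(-5) = -39*(-⅕) = 39/5 ≈ 7.8000)
T(P) = P² + 17*P
(p + T(-19))² = (39/5 - 19*(17 - 19))² = (39/5 - 19*(-2))² = (39/5 + 38)² = (229/5)² = 52441/25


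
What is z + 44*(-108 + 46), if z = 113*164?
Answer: 15804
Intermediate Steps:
z = 18532
z + 44*(-108 + 46) = 18532 + 44*(-108 + 46) = 18532 + 44*(-62) = 18532 - 2728 = 15804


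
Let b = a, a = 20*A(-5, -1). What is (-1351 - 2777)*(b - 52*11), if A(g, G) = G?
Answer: 2443776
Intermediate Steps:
a = -20 (a = 20*(-1) = -20)
b = -20
(-1351 - 2777)*(b - 52*11) = (-1351 - 2777)*(-20 - 52*11) = -4128*(-20 - 572) = -4128*(-592) = 2443776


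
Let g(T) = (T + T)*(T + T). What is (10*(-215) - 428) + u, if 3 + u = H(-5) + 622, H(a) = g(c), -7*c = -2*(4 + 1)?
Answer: -95591/49 ≈ -1950.8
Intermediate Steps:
c = 10/7 (c = -(-2)*(4 + 1)/7 = -(-2)*5/7 = -⅐*(-10) = 10/7 ≈ 1.4286)
g(T) = 4*T² (g(T) = (2*T)*(2*T) = 4*T²)
H(a) = 400/49 (H(a) = 4*(10/7)² = 4*(100/49) = 400/49)
u = 30731/49 (u = -3 + (400/49 + 622) = -3 + 30878/49 = 30731/49 ≈ 627.16)
(10*(-215) - 428) + u = (10*(-215) - 428) + 30731/49 = (-2150 - 428) + 30731/49 = -2578 + 30731/49 = -95591/49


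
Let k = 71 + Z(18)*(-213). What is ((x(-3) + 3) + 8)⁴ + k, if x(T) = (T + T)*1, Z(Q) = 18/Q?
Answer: 483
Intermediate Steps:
x(T) = 2*T (x(T) = (2*T)*1 = 2*T)
k = -142 (k = 71 + (18/18)*(-213) = 71 + (18*(1/18))*(-213) = 71 + 1*(-213) = 71 - 213 = -142)
((x(-3) + 3) + 8)⁴ + k = ((2*(-3) + 3) + 8)⁴ - 142 = ((-6 + 3) + 8)⁴ - 142 = (-3 + 8)⁴ - 142 = 5⁴ - 142 = 625 - 142 = 483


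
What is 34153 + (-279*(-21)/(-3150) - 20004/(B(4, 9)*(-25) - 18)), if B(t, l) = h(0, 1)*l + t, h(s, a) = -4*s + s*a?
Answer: 101245963/2950 ≈ 34321.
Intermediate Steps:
h(s, a) = -4*s + a*s
B(t, l) = t (B(t, l) = (0*(-4 + 1))*l + t = (0*(-3))*l + t = 0*l + t = 0 + t = t)
34153 + (-279*(-21)/(-3150) - 20004/(B(4, 9)*(-25) - 18)) = 34153 + (-279*(-21)/(-3150) - 20004/(4*(-25) - 18)) = 34153 + (5859*(-1/3150) - 20004/(-100 - 18)) = 34153 + (-93/50 - 20004/(-118)) = 34153 + (-93/50 - 20004*(-1/118)) = 34153 + (-93/50 + 10002/59) = 34153 + 494613/2950 = 101245963/2950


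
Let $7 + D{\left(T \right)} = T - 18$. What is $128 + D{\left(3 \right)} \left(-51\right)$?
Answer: $1250$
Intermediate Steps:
$D{\left(T \right)} = -25 + T$ ($D{\left(T \right)} = -7 + \left(T - 18\right) = -7 + \left(-18 + T\right) = -25 + T$)
$128 + D{\left(3 \right)} \left(-51\right) = 128 + \left(-25 + 3\right) \left(-51\right) = 128 - -1122 = 128 + 1122 = 1250$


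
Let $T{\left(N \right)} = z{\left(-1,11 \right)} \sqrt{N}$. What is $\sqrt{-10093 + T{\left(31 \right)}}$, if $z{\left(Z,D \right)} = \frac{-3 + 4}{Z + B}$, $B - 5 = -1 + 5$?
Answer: $\frac{\sqrt{-161488 + 2 \sqrt{31}}}{4} \approx 100.46 i$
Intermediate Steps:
$B = 9$ ($B = 5 + \left(-1 + 5\right) = 5 + 4 = 9$)
$z{\left(Z,D \right)} = \frac{1}{9 + Z}$ ($z{\left(Z,D \right)} = \frac{-3 + 4}{Z + 9} = 1 \frac{1}{9 + Z} = \frac{1}{9 + Z}$)
$T{\left(N \right)} = \frac{\sqrt{N}}{8}$ ($T{\left(N \right)} = \frac{\sqrt{N}}{9 - 1} = \frac{\sqrt{N}}{8}$)
$\sqrt{-10093 + T{\left(31 \right)}} = \sqrt{-10093 + \frac{\sqrt{31}}{8}}$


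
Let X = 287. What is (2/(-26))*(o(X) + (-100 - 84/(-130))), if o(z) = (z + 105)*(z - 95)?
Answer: -4885702/845 ≈ -5781.9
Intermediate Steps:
o(z) = (-95 + z)*(105 + z) (o(z) = (105 + z)*(-95 + z) = (-95 + z)*(105 + z))
(2/(-26))*(o(X) + (-100 - 84/(-130))) = (2/(-26))*((-9975 + 287**2 + 10*287) + (-100 - 84/(-130))) = (2*(-1/26))*((-9975 + 82369 + 2870) + (-100 - 1/130*(-84))) = -(75264 + (-100 + 42/65))/13 = -(75264 - 6458/65)/13 = -1/13*4885702/65 = -4885702/845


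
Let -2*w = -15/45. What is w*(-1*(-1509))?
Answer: 503/2 ≈ 251.50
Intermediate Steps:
w = ⅙ (w = -(-15)/(2*45) = -½*(-⅓) = ⅙ ≈ 0.16667)
w*(-1*(-1509)) = (-1*(-1509))/6 = (⅙)*1509 = 503/2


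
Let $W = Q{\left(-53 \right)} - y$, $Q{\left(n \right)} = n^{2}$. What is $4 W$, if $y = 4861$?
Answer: $-8208$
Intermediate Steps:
$W = -2052$ ($W = \left(-53\right)^{2} - 4861 = 2809 - 4861 = -2052$)
$4 W = 4 \left(-2052\right) = -8208$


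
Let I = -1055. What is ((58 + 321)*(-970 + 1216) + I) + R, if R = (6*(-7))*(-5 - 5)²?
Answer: 87979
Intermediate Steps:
R = -4200 (R = -42*(-10)² = -42*100 = -4200)
((58 + 321)*(-970 + 1216) + I) + R = ((58 + 321)*(-970 + 1216) - 1055) - 4200 = (379*246 - 1055) - 4200 = (93234 - 1055) - 4200 = 92179 - 4200 = 87979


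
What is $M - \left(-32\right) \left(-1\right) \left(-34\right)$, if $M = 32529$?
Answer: $33617$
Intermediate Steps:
$M - \left(-32\right) \left(-1\right) \left(-34\right) = 32529 - \left(-32\right) \left(-1\right) \left(-34\right) = 32529 - 32 \left(-34\right) = 32529 - -1088 = 32529 + 1088 = 33617$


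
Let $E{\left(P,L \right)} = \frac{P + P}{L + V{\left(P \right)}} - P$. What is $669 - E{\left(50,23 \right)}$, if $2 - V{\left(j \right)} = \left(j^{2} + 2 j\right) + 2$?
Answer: $\frac{1852963}{2577} \approx 719.04$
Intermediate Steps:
$V{\left(j \right)} = - j^{2} - 2 j$ ($V{\left(j \right)} = 2 - \left(\left(j^{2} + 2 j\right) + 2\right) = 2 - \left(2 + j^{2} + 2 j\right) = - j^{2} - 2 j$)
$E{\left(P,L \right)} = - P + \frac{2 P}{L - P \left(2 + P\right)}$ ($E{\left(P,L \right)} = \frac{P + P}{L - P \left(2 + P\right)} - P = \frac{2 P}{L - P \left(2 + P\right)} - P = - P + \frac{2 P}{L - P \left(2 + P\right)}$)
$669 - E{\left(50,23 \right)} = 669 - \frac{50 \left(2 - 23 + 50 \left(2 + 50\right)\right)}{23 - 50 \left(2 + 50\right)} = 669 - \frac{50 \left(2 - 23 + 50 \cdot 52\right)}{23 - 50 \cdot 52} = 669 - \frac{50 \left(2 - 23 + 2600\right)}{23 - 2600} = 669 - 50 \frac{1}{-2577} \cdot 2579 = 669 - 50 \left(- \frac{1}{2577}\right) 2579 = 669 - - \frac{128950}{2577} = 669 + \frac{128950}{2577} = \frac{1852963}{2577}$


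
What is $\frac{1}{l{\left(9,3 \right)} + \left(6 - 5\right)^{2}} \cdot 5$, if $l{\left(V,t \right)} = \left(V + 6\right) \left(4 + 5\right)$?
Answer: $\frac{5}{136} \approx 0.036765$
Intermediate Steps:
$l{\left(V,t \right)} = 54 + 9 V$ ($l{\left(V,t \right)} = \left(6 + V\right) 9 = 54 + 9 V$)
$\frac{1}{l{\left(9,3 \right)} + \left(6 - 5\right)^{2}} \cdot 5 = \frac{1}{\left(54 + 9 \cdot 9\right) + \left(6 - 5\right)^{2}} \cdot 5 = \frac{1}{\left(54 + 81\right) + 1^{2}} \cdot 5 = \frac{1}{135 + 1} \cdot 5 = \frac{1}{136} \cdot 5 = \frac{5}{136}$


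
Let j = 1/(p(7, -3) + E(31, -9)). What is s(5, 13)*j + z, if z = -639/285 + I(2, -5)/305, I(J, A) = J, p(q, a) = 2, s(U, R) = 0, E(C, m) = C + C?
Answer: -2591/1159 ≈ -2.2355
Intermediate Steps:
E(C, m) = 2*C
z = -2591/1159 (z = -639/285 + 2/305 = -639*1/285 + 2*(1/305) = -213/95 + 2/305 = -2591/1159 ≈ -2.2355)
j = 1/64 (j = 1/(2 + 2*31) = 1/(2 + 62) = 1/64 ≈ 0.015625)
s(5, 13)*j + z = 0*(1/64) - 2591/1159 = 0 - 2591/1159 = -2591/1159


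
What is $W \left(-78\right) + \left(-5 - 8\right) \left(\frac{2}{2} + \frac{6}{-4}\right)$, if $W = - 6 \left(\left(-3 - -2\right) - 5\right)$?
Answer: $- \frac{5603}{2} \approx -2801.5$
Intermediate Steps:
$W = 36$ ($W = - 6 \left(\left(-3 + 2\right) - 5\right) = - 6 \left(-1 - 5\right) = \left(-6\right) \left(-6\right) = 36$)
$W \left(-78\right) + \left(-5 - 8\right) \left(\frac{2}{2} + \frac{6}{-4}\right) = 36 \left(-78\right) + \left(-5 - 8\right) \left(\frac{2}{2} + \frac{6}{-4}\right) = -2808 - 13 \left(2 \cdot \frac{1}{2} + 6 \left(- \frac{1}{4}\right)\right) = -2808 - 13 \left(1 - \frac{3}{2}\right) = -2808 - - \frac{13}{2} = -2808 + \frac{13}{2} = - \frac{5603}{2}$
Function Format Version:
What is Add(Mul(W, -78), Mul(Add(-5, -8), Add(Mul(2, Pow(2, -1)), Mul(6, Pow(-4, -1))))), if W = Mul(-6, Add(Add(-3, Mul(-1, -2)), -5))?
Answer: Rational(-5603, 2) ≈ -2801.5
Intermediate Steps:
W = 36 (W = Mul(-6, Add(Add(-3, 2), -5)) = Mul(-6, Add(-1, -5)) = Mul(-6, -6) = 36)
Add(Mul(W, -78), Mul(Add(-5, -8), Add(Mul(2, Pow(2, -1)), Mul(6, Pow(-4, -1))))) = Add(Mul(36, -78), Mul(Add(-5, -8), Add(Mul(2, Pow(2, -1)), Mul(6, Pow(-4, -1))))) = Add(-2808, Mul(-13, Add(Mul(2, Rational(1, 2)), Mul(6, Rational(-1, 4))))) = Add(-2808, Mul(-13, Add(1, Rational(-3, 2)))) = Add(-2808, Mul(-13, Rational(-1, 2))) = Add(-2808, Rational(13, 2)) = Rational(-5603, 2)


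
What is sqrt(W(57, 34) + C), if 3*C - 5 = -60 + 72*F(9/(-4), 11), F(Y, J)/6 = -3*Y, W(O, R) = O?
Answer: 2*sqrt(2274)/3 ≈ 31.791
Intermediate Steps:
F(Y, J) = -18*Y (F(Y, J) = 6*(-3*Y) = -18*Y)
C = 2861/3 (C = 5/3 + (-60 + 72*(-162/(-4)))/3 = 5/3 + (-60 + 72*(-162*(-1)/4))/3 = 5/3 + (-60 + 72*(-18*(-9/4)))/3 = 5/3 + (-60 + 72*(81/2))/3 = 5/3 + (-60 + 2916)/3 = 5/3 + (1/3)*2856 = 5/3 + 952 = 2861/3 ≈ 953.67)
sqrt(W(57, 34) + C) = sqrt(57 + 2861/3) = sqrt(3032/3) = 2*sqrt(2274)/3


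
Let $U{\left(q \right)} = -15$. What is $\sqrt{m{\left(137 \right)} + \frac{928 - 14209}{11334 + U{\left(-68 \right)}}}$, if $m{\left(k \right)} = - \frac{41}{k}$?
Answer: $\frac{2 i \sqrt{2007453602}}{73843} \approx 1.2135 i$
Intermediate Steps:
$\sqrt{m{\left(137 \right)} + \frac{928 - 14209}{11334 + U{\left(-68 \right)}}} = \sqrt{- \frac{41}{137} + \frac{928 - 14209}{11334 - 15}} = \sqrt{\left(-41\right) \frac{1}{137} - \frac{13281}{11319}} = \sqrt{- \frac{41}{137} - \frac{4427}{3773}} = \sqrt{- \frac{761192}{516901}} = \frac{2 i \sqrt{2007453602}}{73843}$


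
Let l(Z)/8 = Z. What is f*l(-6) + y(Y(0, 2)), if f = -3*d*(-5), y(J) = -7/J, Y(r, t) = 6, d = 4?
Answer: -17287/6 ≈ -2881.2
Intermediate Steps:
l(Z) = 8*Z
f = 60 (f = -3*4*(-5) = -12*(-5) = -1*(-60) = 60)
f*l(-6) + y(Y(0, 2)) = 60*(8*(-6)) - 7/6 = 60*(-48) - 7*⅙ = -2880 - 7/6 = -17287/6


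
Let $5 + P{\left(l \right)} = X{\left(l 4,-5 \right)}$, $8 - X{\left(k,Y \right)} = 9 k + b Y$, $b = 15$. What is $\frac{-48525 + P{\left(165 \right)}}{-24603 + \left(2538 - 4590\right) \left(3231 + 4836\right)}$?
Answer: $\frac{18129}{5526029} \approx 0.0032807$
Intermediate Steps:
$X{\left(k,Y \right)} = 8 - 15 Y - 9 k$ ($X{\left(k,Y \right)} = 8 - \left(9 k + 15 Y\right) = 8 - 15 Y - 9 k$)
$P{\left(l \right)} = 78 - 36 l$ ($P{\left(l \right)} = -5 - \left(-83 + 9 l 4\right) = -5 + \left(8 + 75 - 9 \cdot 4 l\right) = -5 + \left(8 + 75 - 36 l\right) = -5 - \left(-83 + 36 l\right) = 78 - 36 l$)
$\frac{-48525 + P{\left(165 \right)}}{-24603 + \left(2538 - 4590\right) \left(3231 + 4836\right)} = \frac{-48525 + \left(78 - 5940\right)}{-24603 + \left(2538 - 4590\right) \left(3231 + 4836\right)} = \frac{-48525 + \left(78 - 5940\right)}{-24603 - 16553484} = \frac{-48525 - 5862}{-24603 - 16553484} = - \frac{54387}{-16578087} = \left(-54387\right) \left(- \frac{1}{16578087}\right) = \frac{18129}{5526029}$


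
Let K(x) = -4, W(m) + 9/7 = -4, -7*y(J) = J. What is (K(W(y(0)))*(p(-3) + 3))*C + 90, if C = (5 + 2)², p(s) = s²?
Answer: -2262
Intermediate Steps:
y(J) = -J/7
W(m) = -37/7 (W(m) = -9/7 - 4 = -37/7)
C = 49 (C = 7² = 49)
(K(W(y(0)))*(p(-3) + 3))*C + 90 = -4*((-3)² + 3)*49 + 90 = -4*(9 + 3)*49 + 90 = -4*12*49 + 90 = -48*49 + 90 = -2352 + 90 = -2262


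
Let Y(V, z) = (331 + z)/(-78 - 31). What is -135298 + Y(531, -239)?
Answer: -14747574/109 ≈ -1.3530e+5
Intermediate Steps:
Y(V, z) = -331/109 - z/109 (Y(V, z) = (331 + z)/(-109) = (331 + z)*(-1/109) = -331/109 - z/109)
-135298 + Y(531, -239) = -135298 + (-331/109 - 1/109*(-239)) = -135298 + (-331/109 + 239/109) = -135298 - 92/109 = -14747574/109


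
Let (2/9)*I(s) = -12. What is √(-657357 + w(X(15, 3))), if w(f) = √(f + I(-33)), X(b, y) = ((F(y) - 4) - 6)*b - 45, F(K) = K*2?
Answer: √(-657357 + I*√159) ≈ 0.008 + 810.78*I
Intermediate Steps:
I(s) = -54 (I(s) = (9/2)*(-12) = -54)
F(K) = 2*K
X(b, y) = -45 + b*(-10 + 2*y) (X(b, y) = ((2*y - 4) - 6)*b - 45 = ((-4 + 2*y) - 6)*b - 45 = (-10 + 2*y)*b - 45 = b*(-10 + 2*y) - 45 = -45 + b*(-10 + 2*y))
w(f) = √(-54 + f) (w(f) = √(f - 54) = √(-54 + f))
√(-657357 + w(X(15, 3))) = √(-657357 + √(-54 + (-45 - 10*15 + 2*15*3))) = √(-657357 + √(-54 + (-45 - 150 + 90))) = √(-657357 + √(-54 - 105)) = √(-657357 + √(-159)) = √(-657357 + I*√159)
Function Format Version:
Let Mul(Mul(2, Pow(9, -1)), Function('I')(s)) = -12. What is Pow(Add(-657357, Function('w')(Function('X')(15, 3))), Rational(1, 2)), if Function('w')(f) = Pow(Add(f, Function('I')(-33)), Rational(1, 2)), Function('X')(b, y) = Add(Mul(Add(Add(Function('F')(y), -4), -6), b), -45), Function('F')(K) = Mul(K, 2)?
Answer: Pow(Add(-657357, Mul(I, Pow(159, Rational(1, 2)))), Rational(1, 2)) ≈ Add(0.008, Mul(810.78, I))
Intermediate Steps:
Function('I')(s) = -54 (Function('I')(s) = Mul(Rational(9, 2), -12) = -54)
Function('F')(K) = Mul(2, K)
Function('X')(b, y) = Add(-45, Mul(b, Add(-10, Mul(2, y)))) (Function('X')(b, y) = Add(Mul(Add(Add(Mul(2, y), -4), -6), b), -45) = Add(Mul(Add(Add(-4, Mul(2, y)), -6), b), -45) = Add(Mul(Add(-10, Mul(2, y)), b), -45) = Add(Mul(b, Add(-10, Mul(2, y))), -45) = Add(-45, Mul(b, Add(-10, Mul(2, y)))))
Function('w')(f) = Pow(Add(-54, f), Rational(1, 2)) (Function('w')(f) = Pow(Add(f, -54), Rational(1, 2)) = Pow(Add(-54, f), Rational(1, 2)))
Pow(Add(-657357, Function('w')(Function('X')(15, 3))), Rational(1, 2)) = Pow(Add(-657357, Pow(Add(-54, Add(-45, Mul(-10, 15), Mul(2, 15, 3))), Rational(1, 2))), Rational(1, 2)) = Pow(Add(-657357, Pow(Add(-54, Add(-45, -150, 90)), Rational(1, 2))), Rational(1, 2)) = Pow(Add(-657357, Pow(Add(-54, -105), Rational(1, 2))), Rational(1, 2)) = Pow(Add(-657357, Pow(-159, Rational(1, 2))), Rational(1, 2)) = Pow(Add(-657357, Mul(I, Pow(159, Rational(1, 2)))), Rational(1, 2))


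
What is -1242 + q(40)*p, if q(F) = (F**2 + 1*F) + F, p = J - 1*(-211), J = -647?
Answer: -733722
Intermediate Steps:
p = -436 (p = -647 - 1*(-211) = -647 + 211 = -436)
q(F) = F**2 + 2*F (q(F) = (F**2 + F) + F = (F + F**2) + F = F**2 + 2*F)
-1242 + q(40)*p = -1242 + (40*(2 + 40))*(-436) = -1242 + (40*42)*(-436) = -1242 + 1680*(-436) = -1242 - 732480 = -733722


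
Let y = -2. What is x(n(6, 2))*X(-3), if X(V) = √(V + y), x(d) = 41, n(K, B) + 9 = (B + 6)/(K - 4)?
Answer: 41*I*√5 ≈ 91.679*I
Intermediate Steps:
n(K, B) = -9 + (6 + B)/(-4 + K) (n(K, B) = -9 + (B + 6)/(K - 4) = -9 + (6 + B)/(-4 + K))
X(V) = √(-2 + V) (X(V) = √(V - 2) = √(-2 + V))
x(n(6, 2))*X(-3) = 41*√(-2 - 3) = 41*√(-5) = 41*(I*√5) = 41*I*√5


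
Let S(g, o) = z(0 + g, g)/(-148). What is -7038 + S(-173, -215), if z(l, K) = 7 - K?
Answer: -260451/37 ≈ -7039.2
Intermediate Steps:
S(g, o) = -7/148 + g/148 (S(g, o) = (7 - g)/(-148) = (7 - g)*(-1/148) = -7/148 + g/148)
-7038 + S(-173, -215) = -7038 + (-7/148 + (1/148)*(-173)) = -7038 + (-7/148 - 173/148) = -7038 - 45/37 = -260451/37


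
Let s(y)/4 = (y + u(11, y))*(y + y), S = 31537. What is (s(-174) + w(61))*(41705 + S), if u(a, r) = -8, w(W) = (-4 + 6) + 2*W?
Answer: 18564503256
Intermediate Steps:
w(W) = 2 + 2*W
s(y) = 8*y*(-8 + y) (s(y) = 4*((y - 8)*(y + y)) = 4*((-8 + y)*(2*y)) = 4*(2*y*(-8 + y)) = 8*y*(-8 + y))
(s(-174) + w(61))*(41705 + S) = (8*(-174)*(-8 - 174) + (2 + 2*61))*(41705 + 31537) = (8*(-174)*(-182) + (2 + 122))*73242 = (253344 + 124)*73242 = 253468*73242 = 18564503256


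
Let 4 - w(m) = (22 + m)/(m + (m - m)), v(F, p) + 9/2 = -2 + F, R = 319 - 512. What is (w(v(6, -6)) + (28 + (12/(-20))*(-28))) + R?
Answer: -506/5 ≈ -101.20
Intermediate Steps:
R = -193
v(F, p) = -13/2 + F (v(F, p) = -9/2 + (-2 + F) = -13/2 + F)
w(m) = 4 - (22 + m)/m (w(m) = 4 - (22 + m)/(m + (m - m)) = 4 - (22 + m)/(m + 0) = 4 - (22 + m)/m)
(w(v(6, -6)) + (28 + (12/(-20))*(-28))) + R = ((3 - 22/(-13/2 + 6)) + (28 + (12/(-20))*(-28))) - 193 = ((3 - 22/(-½)) + (28 + (12*(-1/20))*(-28))) - 193 = ((3 - 22*(-2)) + (28 - ⅗*(-28))) - 193 = ((3 + 44) + (28 + 84/5)) - 193 = (47 + 224/5) - 193 = 459/5 - 193 = -506/5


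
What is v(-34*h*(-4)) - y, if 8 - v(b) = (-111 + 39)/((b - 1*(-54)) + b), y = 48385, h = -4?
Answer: -25010945/517 ≈ -48377.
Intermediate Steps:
v(b) = 8 + 72/(54 + 2*b) (v(b) = 8 - (-111 + 39)/((b - 1*(-54)) + b) = 8 - (-72)/((b + 54) + b) = 8 - (-72)/((54 + b) + b) = 8 - (-72)/(54 + 2*b) = 8 + 72/(54 + 2*b))
v(-34*h*(-4)) - y = 4*(63 + 2*(-(-136)*(-4)))/(27 - (-136)*(-4)) - 1*48385 = 4*(63 + 2*(-34*16))/(27 - 34*16) - 48385 = 4*(63 + 2*(-544))/(27 - 544) - 48385 = 4*(63 - 1088)/(-517) - 48385 = 4*(-1/517)*(-1025) - 48385 = 4100/517 - 48385 = -25010945/517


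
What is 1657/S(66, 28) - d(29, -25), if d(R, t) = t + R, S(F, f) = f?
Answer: 1545/28 ≈ 55.179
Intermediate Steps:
d(R, t) = R + t
1657/S(66, 28) - d(29, -25) = 1657/28 - (29 - 25) = 1657*(1/28) - 1*4 = 1657/28 - 4 = 1545/28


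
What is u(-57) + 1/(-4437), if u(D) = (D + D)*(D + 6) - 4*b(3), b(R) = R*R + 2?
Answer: 25601489/4437 ≈ 5770.0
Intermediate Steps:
b(R) = 2 + R**2 (b(R) = R**2 + 2 = 2 + R**2)
u(D) = -44 + 2*D*(6 + D) (u(D) = (D + D)*(D + 6) - 4*(2 + 3**2) = (2*D)*(6 + D) - 4*(2 + 9) = 2*D*(6 + D) - 4*11 = 2*D*(6 + D) - 44 = -44 + 2*D*(6 + D))
u(-57) + 1/(-4437) = (-44 + 2*(-57)**2 + 12*(-57)) + 1/(-4437) = (-44 + 2*3249 - 684) - 1/4437 = (-44 + 6498 - 684) - 1/4437 = 5770 - 1/4437 = 25601489/4437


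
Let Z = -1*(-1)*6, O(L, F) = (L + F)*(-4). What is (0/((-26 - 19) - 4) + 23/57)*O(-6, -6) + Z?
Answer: 482/19 ≈ 25.368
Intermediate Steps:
O(L, F) = -4*F - 4*L (O(L, F) = (F + L)*(-4) = -4*F - 4*L)
Z = 6 (Z = 1*6 = 6)
(0/((-26 - 19) - 4) + 23/57)*O(-6, -6) + Z = (0/((-26 - 19) - 4) + 23/57)*(-4*(-6) - 4*(-6)) + 6 = (0/(-45 - 4) + 23*(1/57))*(24 + 24) + 6 = (0/(-49) + 23/57)*48 + 6 = (0*(-1/49) + 23/57)*48 + 6 = (0 + 23/57)*48 + 6 = (23/57)*48 + 6 = 368/19 + 6 = 482/19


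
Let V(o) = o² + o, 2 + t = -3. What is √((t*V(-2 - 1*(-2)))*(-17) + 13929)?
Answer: √13929 ≈ 118.02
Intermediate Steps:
t = -5 (t = -2 - 3 = -5)
V(o) = o + o²
√((t*V(-2 - 1*(-2)))*(-17) + 13929) = √(-5*(-2 - 1*(-2))*(1 + (-2 - 1*(-2)))*(-17) + 13929) = √(-5*(-2 + 2)*(1 + (-2 + 2))*(-17) + 13929) = √(-0*(1 + 0)*(-17) + 13929) = √(-0*(-17) + 13929) = √(-5*0*(-17) + 13929) = √(0*(-17) + 13929) = √(0 + 13929) = √13929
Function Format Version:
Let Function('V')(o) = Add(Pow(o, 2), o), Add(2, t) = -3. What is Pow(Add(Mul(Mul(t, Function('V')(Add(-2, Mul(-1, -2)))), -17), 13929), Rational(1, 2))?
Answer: Pow(13929, Rational(1, 2)) ≈ 118.02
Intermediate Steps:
t = -5 (t = Add(-2, -3) = -5)
Function('V')(o) = Add(o, Pow(o, 2))
Pow(Add(Mul(Mul(t, Function('V')(Add(-2, Mul(-1, -2)))), -17), 13929), Rational(1, 2)) = Pow(Add(Mul(Mul(-5, Mul(Add(-2, Mul(-1, -2)), Add(1, Add(-2, Mul(-1, -2))))), -17), 13929), Rational(1, 2)) = Pow(Add(Mul(Mul(-5, Mul(Add(-2, 2), Add(1, Add(-2, 2)))), -17), 13929), Rational(1, 2)) = Pow(Add(Mul(Mul(-5, Mul(0, Add(1, 0))), -17), 13929), Rational(1, 2)) = Pow(Add(Mul(Mul(-5, Mul(0, 1)), -17), 13929), Rational(1, 2)) = Pow(Add(Mul(Mul(-5, 0), -17), 13929), Rational(1, 2)) = Pow(Add(Mul(0, -17), 13929), Rational(1, 2)) = Pow(Add(0, 13929), Rational(1, 2)) = Pow(13929, Rational(1, 2))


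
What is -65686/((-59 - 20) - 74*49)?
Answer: 65686/3705 ≈ 17.729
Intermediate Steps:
-65686/((-59 - 20) - 74*49) = -65686/(-79 - 3626) = -65686/(-3705) = -65686*(-1/3705) = 65686/3705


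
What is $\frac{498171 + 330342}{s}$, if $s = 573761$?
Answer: $\frac{828513}{573761} \approx 1.444$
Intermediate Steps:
$\frac{498171 + 330342}{s} = \frac{498171 + 330342}{573761} = 828513 \cdot \frac{1}{573761} = \frac{828513}{573761}$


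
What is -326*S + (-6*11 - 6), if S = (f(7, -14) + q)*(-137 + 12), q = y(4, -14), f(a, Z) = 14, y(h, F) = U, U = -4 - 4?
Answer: 244428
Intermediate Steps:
U = -8
y(h, F) = -8
q = -8
S = -750 (S = (14 - 8)*(-137 + 12) = 6*(-125) = -750)
-326*S + (-6*11 - 6) = -326*(-750) + (-6*11 - 6) = 244500 + (-66 - 6) = 244500 - 72 = 244428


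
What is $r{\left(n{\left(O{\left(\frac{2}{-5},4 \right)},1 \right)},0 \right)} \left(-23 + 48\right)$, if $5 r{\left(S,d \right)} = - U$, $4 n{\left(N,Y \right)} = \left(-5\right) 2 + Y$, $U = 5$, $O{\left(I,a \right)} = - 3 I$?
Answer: $-25$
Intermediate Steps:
$n{\left(N,Y \right)} = - \frac{5}{2} + \frac{Y}{4}$ ($n{\left(N,Y \right)} = \frac{\left(-5\right) 2 + Y}{4} = \frac{-10 + Y}{4} = - \frac{5}{2} + \frac{Y}{4}$)
$r{\left(S,d \right)} = -1$ ($r{\left(S,d \right)} = \frac{\left(-1\right) 5}{5} = \frac{1}{5} \left(-5\right) = -1$)
$r{\left(n{\left(O{\left(\frac{2}{-5},4 \right)},1 \right)},0 \right)} \left(-23 + 48\right) = - (-23 + 48) = \left(-1\right) 25 = -25$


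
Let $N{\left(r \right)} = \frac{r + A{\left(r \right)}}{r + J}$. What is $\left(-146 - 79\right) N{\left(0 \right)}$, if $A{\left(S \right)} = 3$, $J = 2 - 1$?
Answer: $-675$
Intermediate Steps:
$J = 1$ ($J = 2 - 1 = 1$)
$N{\left(r \right)} = \frac{3 + r}{1 + r}$ ($N{\left(r \right)} = \frac{r + 3}{r + 1} = \frac{3 + r}{1 + r}$)
$\left(-146 - 79\right) N{\left(0 \right)} = \left(-146 - 79\right) \frac{3 + 0}{1 + 0} = - 225 \cdot 1^{-1} \cdot 3 = - 225 \cdot 1 \cdot 3 = \left(-225\right) 3 = -675$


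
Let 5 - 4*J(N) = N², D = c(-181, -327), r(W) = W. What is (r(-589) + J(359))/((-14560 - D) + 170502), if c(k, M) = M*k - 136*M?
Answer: -32808/52283 ≈ -0.62751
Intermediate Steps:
c(k, M) = -136*M + M*k
D = 103659 (D = -327*(-136 - 181) = -327*(-317) = 103659)
J(N) = 5/4 - N²/4
(r(-589) + J(359))/((-14560 - D) + 170502) = (-589 + (5/4 - ¼*359²))/((-14560 - 1*103659) + 170502) = (-589 + (5/4 - ¼*128881))/((-14560 - 103659) + 170502) = (-589 + (5/4 - 128881/4))/(-118219 + 170502) = (-589 - 32219)/52283 = -32808*1/52283 = -32808/52283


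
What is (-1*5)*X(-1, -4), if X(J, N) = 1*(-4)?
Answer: 20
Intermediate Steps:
X(J, N) = -4
(-1*5)*X(-1, -4) = -1*5*(-4) = -5*(-4) = 20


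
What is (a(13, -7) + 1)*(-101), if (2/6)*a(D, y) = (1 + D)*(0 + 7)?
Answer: -29795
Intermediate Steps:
a(D, y) = 21 + 21*D (a(D, y) = 3*((1 + D)*(0 + 7)) = 3*((1 + D)*7) = 3*(7 + 7*D) = 21 + 21*D)
(a(13, -7) + 1)*(-101) = ((21 + 21*13) + 1)*(-101) = ((21 + 273) + 1)*(-101) = (294 + 1)*(-101) = 295*(-101) = -29795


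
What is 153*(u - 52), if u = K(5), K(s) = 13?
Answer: -5967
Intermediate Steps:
u = 13
153*(u - 52) = 153*(13 - 52) = 153*(-39) = -5967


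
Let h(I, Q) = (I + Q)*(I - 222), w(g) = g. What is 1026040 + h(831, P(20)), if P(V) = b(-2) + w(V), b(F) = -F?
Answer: 1545517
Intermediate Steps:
P(V) = 2 + V (P(V) = -1*(-2) + V = 2 + V)
h(I, Q) = (-222 + I)*(I + Q) (h(I, Q) = (I + Q)*(-222 + I) = (-222 + I)*(I + Q))
1026040 + h(831, P(20)) = 1026040 + (831**2 - 222*831 - 222*(2 + 20) + 831*(2 + 20)) = 1026040 + (690561 - 184482 - 222*22 + 831*22) = 1026040 + (690561 - 184482 - 4884 + 18282) = 1026040 + 519477 = 1545517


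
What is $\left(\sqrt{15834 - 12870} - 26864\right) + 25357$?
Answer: $-1507 + 2 \sqrt{741} \approx -1452.6$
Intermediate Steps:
$\left(\sqrt{15834 - 12870} - 26864\right) + 25357 = \left(\sqrt{2964} - 26864\right) + 25357 = \left(2 \sqrt{741} - 26864\right) + 25357 = \left(-26864 + 2 \sqrt{741}\right) + 25357 = -1507 + 2 \sqrt{741}$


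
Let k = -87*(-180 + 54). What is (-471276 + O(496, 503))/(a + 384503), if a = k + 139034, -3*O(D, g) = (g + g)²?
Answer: -346552/229071 ≈ -1.5129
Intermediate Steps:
k = 10962 (k = -87*(-126) = 10962)
O(D, g) = -4*g²/3 (O(D, g) = -(g + g)²/3 = -4*g²/3)
a = 149996 (a = 10962 + 139034 = 149996)
(-471276 + O(496, 503))/(a + 384503) = (-471276 - 4/3*503²)/(149996 + 384503) = (-471276 - 4/3*253009)/534499 = (-471276 - 1012036/3)*(1/534499) = -2425864/3*1/534499 = -346552/229071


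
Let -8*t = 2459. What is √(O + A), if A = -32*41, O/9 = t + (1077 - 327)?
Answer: √42746/4 ≈ 51.688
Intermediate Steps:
t = -2459/8 (t = -⅛*2459 = -2459/8 ≈ -307.38)
O = 31869/8 (O = 9*(-2459/8 + (1077 - 327)) = 9*(-2459/8 + 750) = 9*(3541/8) = 31869/8 ≈ 3983.6)
A = -1312
√(O + A) = √(31869/8 - 1312) = √(21373/8) = √42746/4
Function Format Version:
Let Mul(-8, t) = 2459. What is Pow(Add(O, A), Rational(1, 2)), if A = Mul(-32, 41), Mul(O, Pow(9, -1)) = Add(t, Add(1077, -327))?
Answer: Mul(Rational(1, 4), Pow(42746, Rational(1, 2))) ≈ 51.688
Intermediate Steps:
t = Rational(-2459, 8) (t = Mul(Rational(-1, 8), 2459) = Rational(-2459, 8) ≈ -307.38)
O = Rational(31869, 8) (O = Mul(9, Add(Rational(-2459, 8), Add(1077, -327))) = Mul(9, Add(Rational(-2459, 8), 750)) = Mul(9, Rational(3541, 8)) = Rational(31869, 8) ≈ 3983.6)
A = -1312
Pow(Add(O, A), Rational(1, 2)) = Pow(Add(Rational(31869, 8), -1312), Rational(1, 2)) = Pow(Rational(21373, 8), Rational(1, 2)) = Mul(Rational(1, 4), Pow(42746, Rational(1, 2)))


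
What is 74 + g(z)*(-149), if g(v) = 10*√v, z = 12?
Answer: 74 - 2980*√3 ≈ -5087.5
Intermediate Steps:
74 + g(z)*(-149) = 74 + (10*√12)*(-149) = 74 + (10*(2*√3))*(-149) = 74 + (20*√3)*(-149) = 74 - 2980*√3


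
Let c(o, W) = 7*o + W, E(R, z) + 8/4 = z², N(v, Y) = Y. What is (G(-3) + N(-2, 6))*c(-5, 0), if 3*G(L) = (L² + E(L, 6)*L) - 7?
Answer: 2870/3 ≈ 956.67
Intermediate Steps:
E(R, z) = -2 + z²
c(o, W) = W + 7*o
G(L) = -7/3 + L²/3 + 34*L/3 (G(L) = ((L² + (-2 + 6²)*L) - 7)/3 = ((L² + (-2 + 36)*L) - 7)/3 = ((L² + 34*L) - 7)/3 = (-7 + L² + 34*L)/3 = -7/3 + L²/3 + 34*L/3)
(G(-3) + N(-2, 6))*c(-5, 0) = ((-7/3 + (⅓)*(-3)² + (34/3)*(-3)) + 6)*(0 + 7*(-5)) = ((-7/3 + (⅓)*9 - 34) + 6)*(0 - 35) = ((-7/3 + 3 - 34) + 6)*(-35) = (-100/3 + 6)*(-35) = -82/3*(-35) = 2870/3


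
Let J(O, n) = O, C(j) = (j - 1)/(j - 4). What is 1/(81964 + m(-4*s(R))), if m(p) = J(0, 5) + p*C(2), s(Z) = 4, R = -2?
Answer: 1/81972 ≈ 1.2199e-5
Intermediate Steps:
C(j) = (-1 + j)/(-4 + j)
m(p) = -p/2 (m(p) = 0 + p*((-1 + 2)/(-4 + 2)) = 0 + p*(1/(-2)) = 0 + p*(-1/2*1) = 0 + p*(-1/2) = 0 - p/2 = -p/2)
1/(81964 + m(-4*s(R))) = 1/(81964 - (-2)*4) = 1/(81964 - 1/2*(-16)) = 1/(81964 + 8) = 1/81972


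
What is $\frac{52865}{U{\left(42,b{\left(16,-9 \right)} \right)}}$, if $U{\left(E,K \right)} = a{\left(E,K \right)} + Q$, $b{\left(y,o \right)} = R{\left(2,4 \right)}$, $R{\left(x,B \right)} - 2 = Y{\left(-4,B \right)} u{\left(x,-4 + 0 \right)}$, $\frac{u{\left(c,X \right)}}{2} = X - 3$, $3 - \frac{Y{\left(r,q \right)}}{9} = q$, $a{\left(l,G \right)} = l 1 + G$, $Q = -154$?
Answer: $\frac{52865}{16} \approx 3304.1$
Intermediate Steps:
$a{\left(l,G \right)} = G + l$ ($a{\left(l,G \right)} = l + G = G + l$)
$Y{\left(r,q \right)} = 27 - 9 q$
$u{\left(c,X \right)} = -6 + 2 X$ ($u{\left(c,X \right)} = 2 \left(X - 3\right) = 2 \left(-3 + X\right) = -6 + 2 X$)
$R{\left(x,B \right)} = -376 + 126 B$ ($R{\left(x,B \right)} = 2 + \left(27 - 9 B\right) \left(-6 + 2 \left(-4 + 0\right)\right) = 2 + \left(27 - 9 B\right) \left(-6 + 2 \left(-4\right)\right) = 2 + \left(27 - 9 B\right) \left(-6 - 8\right) = 2 + \left(27 - 9 B\right) \left(-14\right) = 2 + \left(-378 + 126 B\right) = -376 + 126 B$)
$b{\left(y,o \right)} = 128$ ($b{\left(y,o \right)} = -376 + 126 \cdot 4 = -376 + 504 = 128$)
$U{\left(E,K \right)} = -154 + E + K$ ($U{\left(E,K \right)} = \left(K + E\right) - 154 = \left(E + K\right) - 154 = -154 + E + K$)
$\frac{52865}{U{\left(42,b{\left(16,-9 \right)} \right)}} = \frac{52865}{-154 + 42 + 128} = \frac{52865}{16}$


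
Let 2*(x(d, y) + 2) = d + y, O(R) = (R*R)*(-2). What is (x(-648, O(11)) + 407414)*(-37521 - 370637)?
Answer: -166106836786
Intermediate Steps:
O(R) = -2*R² (O(R) = R²*(-2) = -2*R²)
x(d, y) = -2 + d/2 + y/2 (x(d, y) = -2 + (d + y)/2 = -2 + (d/2 + y/2) = -2 + d/2 + y/2)
(x(-648, O(11)) + 407414)*(-37521 - 370637) = ((-2 + (½)*(-648) + (-2*11²)/2) + 407414)*(-37521 - 370637) = ((-2 - 324 + (-2*121)/2) + 407414)*(-408158) = ((-2 - 324 + (½)*(-242)) + 407414)*(-408158) = ((-2 - 324 - 121) + 407414)*(-408158) = (-447 + 407414)*(-408158) = 406967*(-408158) = -166106836786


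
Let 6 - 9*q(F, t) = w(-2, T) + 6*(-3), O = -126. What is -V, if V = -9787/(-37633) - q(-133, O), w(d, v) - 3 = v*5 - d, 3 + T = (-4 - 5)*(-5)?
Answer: -7275986/338697 ≈ -21.482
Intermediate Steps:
T = 42 (T = -3 + (-4 - 5)*(-5) = -3 - 9*(-5) = -3 + 45 = 42)
w(d, v) = 3 - d + 5*v (w(d, v) = 3 + (v*5 - d) = 3 + (5*v - d) = 3 + (-d + 5*v) = 3 - d + 5*v)
q(F, t) = -191/9 (q(F, t) = ⅔ - ((3 - 1*(-2) + 5*42) + 6*(-3))/9 = ⅔ - ((3 + 2 + 210) - 18)/9 = ⅔ - (215 - 18)/9 = ⅔ - ⅑*197 = ⅔ - 197/9 = -191/9)
V = 7275986/338697 (V = -9787/(-37633) - 1*(-191/9) = -9787*(-1/37633) + 191/9 = 9787/37633 + 191/9 = 7275986/338697 ≈ 21.482)
-V = -1*7275986/338697 = -7275986/338697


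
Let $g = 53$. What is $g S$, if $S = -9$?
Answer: $-477$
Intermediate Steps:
$g S = 53 \left(-9\right) = -477$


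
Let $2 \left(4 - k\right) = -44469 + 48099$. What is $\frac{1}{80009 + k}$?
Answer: $\frac{1}{78198} \approx 1.2788 \cdot 10^{-5}$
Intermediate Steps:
$k = -1811$ ($k = 4 - \frac{-44469 + 48099}{2} = 4 - 1815 = -1811$)
$\frac{1}{80009 + k} = \frac{1}{80009 - 1811} = \frac{1}{78198}$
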